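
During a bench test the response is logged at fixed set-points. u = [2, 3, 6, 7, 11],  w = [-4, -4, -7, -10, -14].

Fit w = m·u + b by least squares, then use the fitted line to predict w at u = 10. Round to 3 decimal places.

Sums needed: Σu·u = 219, Σu = 29, Σ1 = 5.
For Aᵀw: Σu·w = -286, Σw = -39.
Normal equations: [[219, 29]; [29, 5]]·[m, b]ᵀ = [-286, -39]ᵀ.
Eliminating b: 5·(row 1) − 29·(row 2) gives 254·m = 5·(-286) − 29·(-39) = -299, so m = -299/254.
Then b = ((-39) − 29·(-299/254))/5 = -247/254.
At u = 10: ŵ = (-299/254)·(10) + (-247/254)·(1) = -3237/254.

ŵ = -12.744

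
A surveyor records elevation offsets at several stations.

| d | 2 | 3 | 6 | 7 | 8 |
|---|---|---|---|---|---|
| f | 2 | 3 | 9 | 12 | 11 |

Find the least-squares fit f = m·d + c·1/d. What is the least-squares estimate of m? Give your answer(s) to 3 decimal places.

With design matrix M, MᵀM = [[162, 5]; [5, 11993/28224]] and Mᵀf = [239, 369/56]ᵀ.
Determinant 162·(11993/28224) − 5² = 68737/1568.
m = (239·(11993/28224) − 5·(369/56))/(68737/1568) = 1936447/1237266; c = (162·(369/56) − 5·239)/(68737/1568) = -199976/68737.

m = 1.565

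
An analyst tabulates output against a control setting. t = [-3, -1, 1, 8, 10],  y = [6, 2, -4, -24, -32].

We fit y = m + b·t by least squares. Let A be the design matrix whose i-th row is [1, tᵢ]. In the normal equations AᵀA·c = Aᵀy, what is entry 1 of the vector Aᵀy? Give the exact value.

Entry 1 ↔ basis 1, so (Aᵀy)_{1} = Σᵢ yᵢ = (1)·(6) + (1)·(2) + (1)·(-4) + (1)·(-24) + (1)·(-32) = -52.

-52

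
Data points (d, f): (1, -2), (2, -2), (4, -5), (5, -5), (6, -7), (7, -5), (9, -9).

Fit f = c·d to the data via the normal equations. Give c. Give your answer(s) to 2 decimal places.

c = -0.99

Normal-equation sums: Σd·d = 212.
And Σd·f = -209.
XᵀX·[c]ᵀ = Xᵀf becomes [[212]]·[c]ᵀ = [-209]ᵀ.
Hence c = -209 / 212 ≈ -0.985849.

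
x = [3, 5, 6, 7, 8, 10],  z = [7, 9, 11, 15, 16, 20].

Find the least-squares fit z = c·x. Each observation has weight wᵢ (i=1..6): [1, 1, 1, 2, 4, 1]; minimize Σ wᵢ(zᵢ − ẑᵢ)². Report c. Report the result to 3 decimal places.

c = 2.011

Entries of MᵀWM: Σwᵢ·x·x = 524.
For MᵀWz: Σwᵢ·x·z = 1054.
So MᵀWM·[c]ᵀ = MᵀWz: [[524]]·[c]ᵀ = [1054]ᵀ.
Hence c = 1054 / 524 ≈ 2.01145.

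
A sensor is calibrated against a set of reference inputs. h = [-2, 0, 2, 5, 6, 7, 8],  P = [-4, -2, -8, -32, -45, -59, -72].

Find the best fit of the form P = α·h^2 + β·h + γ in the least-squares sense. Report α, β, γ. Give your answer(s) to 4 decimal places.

Compute the Gram sums: Σh^2·h^2 = 8450, Σh^2·h = 1196, Σh^2 = 182, Σh·h = 182, Σh = 26, Σ1 = 7.
Right-hand side: Σh^2·P = -9967, Σh·P = -1427, ΣP = -222.
XᵀX·[α, β, γ]ᵀ = XᵀP becomes [[8450, 1196, 182]; [1196, 182, 26]; [182, 26, 7]]·[α, β, γ]ᵀ = [-9967, -1427, -222]ᵀ.
Row-reducing yields α = -12145/12714, β = -15731/12714, γ = -372/163.

α = -0.9552, β = -1.2373, γ = -2.2822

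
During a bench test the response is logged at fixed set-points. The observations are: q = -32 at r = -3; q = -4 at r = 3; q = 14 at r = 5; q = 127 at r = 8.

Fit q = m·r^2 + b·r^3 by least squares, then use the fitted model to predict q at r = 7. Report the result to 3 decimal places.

Entries of MᵀM: Σr^2·r^2 = 4883, Σr^2·r^3 = 35893, Σr^3·r^3 = 279227.
Right-hand side: Σr^2·q = 8154, Σr^3·q = 67530.
Normal equations: [[4883, 35893]; [35893, 279227]]·[m, b]ᵀ = [8154, 67530]ᵀ.
Determinant 4883·279227 − 35893² = 75157992.
m = (8154·279227 − 35893·67530)/75157992 = -942547/481782; b = (4883·67530 − 35893·8154)/75157992 = 3089789/6263166.
At r = 7: q̂ = (-942547/481782)·(49) + (3089789/6263166)·(343) = 32813942/447369.

q̂ = 73.349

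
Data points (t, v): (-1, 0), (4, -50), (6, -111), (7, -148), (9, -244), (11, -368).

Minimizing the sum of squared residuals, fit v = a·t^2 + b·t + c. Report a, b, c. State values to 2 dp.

a = -2.98, b = -0.75, c = 1.82

From the data, Σt^2·t^2 = 25156, Σt^2·t = 2682, Σt^2 = 304, Σt·t = 304, Σt = 36, Σ1 = 6.
For Aᵀv: Σt^2·v = -76340, Σt·v = -8146, Σv = -921.
AᵀA·[a, b, c]ᵀ = Aᵀv becomes [[25156, 2682, 304]; [2682, 304, 36]; [304, 36, 6]]·[a, b, c]ᵀ = [-76340, -8146, -921]ᵀ.
Row-reducing yields a = -24786/8327, b = -6254/8327, c = 30307/16654.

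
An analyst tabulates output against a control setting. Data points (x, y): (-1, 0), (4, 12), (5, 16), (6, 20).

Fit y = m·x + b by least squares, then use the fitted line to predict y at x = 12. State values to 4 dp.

MᵀM·[m, b]ᵀ = Mᵀy reads: 78·m + 14·b = 248;  14·m + 4·b = 48.
Determinant 78·4 − 14² = 116.
m = (248·4 − 14·48)/116 = 80/29; b = (78·48 − 14·248)/116 = 68/29.
At x = 12: ŷ = (80/29)·(12) + (68/29)·(1) = 1028/29.

ŷ = 35.4483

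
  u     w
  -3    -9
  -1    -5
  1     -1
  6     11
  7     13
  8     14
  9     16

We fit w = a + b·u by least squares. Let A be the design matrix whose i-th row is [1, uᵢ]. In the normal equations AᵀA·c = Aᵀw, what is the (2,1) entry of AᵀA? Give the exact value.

Row 2 ↔ basis u, column 1 ↔ basis 1, so (AᵀA)_{2,1} = Σᵢ u = (-3)·(1) + (-1)·(1) + (1)·(1) + (6)·(1) + (7)·(1) + (8)·(1) + (9)·(1) = 27.

27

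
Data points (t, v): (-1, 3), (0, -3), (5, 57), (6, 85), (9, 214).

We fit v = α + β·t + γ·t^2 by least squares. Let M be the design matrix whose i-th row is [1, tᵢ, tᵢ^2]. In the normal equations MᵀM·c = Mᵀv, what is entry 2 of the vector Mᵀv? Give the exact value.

Entry 2 ↔ basis t, so (Mᵀv)_{2} = Σᵢ (t)·vᵢ = (-1)·(3) + (0)·(-3) + (5)·(57) + (6)·(85) + (9)·(214) = 2718.

2718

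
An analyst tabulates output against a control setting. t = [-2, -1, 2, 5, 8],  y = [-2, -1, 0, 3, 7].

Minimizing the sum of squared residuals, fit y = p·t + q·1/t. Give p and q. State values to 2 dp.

Normal-equation sums: Σt·t = 98, Σt·1/t = 5, Σ1/t·1/t = 2489/1600.
For Xᵀy: Σt·y = 76, Σ1/t·y = 139/40.
Δ = 98·(2489/1600) − 5² = 101961/800.
p = (76·(2489/1600) − 5·(139/40))/(101961/800) = 26894/33987; q = (98·(139/40) − 5·76)/(101961/800) = -10520/33987.

p = 0.79, q = -0.31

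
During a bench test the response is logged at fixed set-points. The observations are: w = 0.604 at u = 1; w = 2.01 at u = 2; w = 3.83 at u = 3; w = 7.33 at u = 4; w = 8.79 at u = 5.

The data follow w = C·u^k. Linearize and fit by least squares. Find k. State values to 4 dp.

k = 1.7078

Linearized form: ln w = k·ln u + ln C. From the 5 transformed points,
XᵀX = [[6.1995, 4.7875]; [4.7875, 5]], rhs = [8.2190, 5.7024]ᵀ  (here Σln u = 4.7875, Σ(ln u)² = 6.1995, Σln w = 5.7024, Σln u·ln w = 8.2190).
Slope k = (n·Σln u·ln w − Σln u·Σln w)/(n·Σ(ln u)² − (Σln u)²) = (5·8.2190 − 4.7875·5.7024)/8.0774 = 1.70779; ln C = (Σln w − k·Σln u)/n = -0.49472.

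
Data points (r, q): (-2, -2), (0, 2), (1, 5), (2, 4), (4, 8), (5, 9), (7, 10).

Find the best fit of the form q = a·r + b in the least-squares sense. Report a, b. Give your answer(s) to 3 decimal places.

The normal equations are: 99·a + 17·b = 164;  17·a + 7·b = 36.
Determinant 99·7 − 17² = 404.
a = (164·7 − 17·36)/404 = 134/101; b = (99·36 − 17·164)/404 = 194/101.

a = 1.327, b = 1.921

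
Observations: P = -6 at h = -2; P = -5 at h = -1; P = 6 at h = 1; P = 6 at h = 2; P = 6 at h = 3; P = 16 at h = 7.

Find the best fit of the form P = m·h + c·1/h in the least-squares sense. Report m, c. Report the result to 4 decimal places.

m = 2.1441, c = 3.2001

Setting ∂/∂m … = 0 gives: 68·m + 6·c = 165;  6·m + (2321/882)·c = 149/7.
Determinant 68·(2321/882) − 6² = 63038/441.
m = (165·(2321/882) − 6·(149/7))/(63038/441) = 270321/126076; c = (68·(149/7) − 6·165)/(63038/441) = 100863/31519.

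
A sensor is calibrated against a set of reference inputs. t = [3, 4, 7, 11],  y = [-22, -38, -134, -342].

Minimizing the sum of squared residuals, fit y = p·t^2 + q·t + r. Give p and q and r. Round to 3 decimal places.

p = -3.018, q = 2.079, r = 0.132

Normal-equation sums: Σt^2·t^2 = 17379, Σt^2·t = 1765, Σt^2 = 195, Σt·t = 195, Σt = 25, Σ1 = 4.
For Xᵀy: Σt^2·y = -48754, Σt·y = -4918, Σy = -536.
XᵀX·[p, q, r]ᵀ = Xᵀy becomes [[17379, 1765, 195]; [1765, 195, 25]; [195, 25, 4]]·[p, q, r]ᵀ = [-48754, -4918, -536]ᵀ.
Inverting the 3×3 Gram matrix, [p, q, r]ᵀ = [-504/167, 1736/835, 22/167]ᵀ.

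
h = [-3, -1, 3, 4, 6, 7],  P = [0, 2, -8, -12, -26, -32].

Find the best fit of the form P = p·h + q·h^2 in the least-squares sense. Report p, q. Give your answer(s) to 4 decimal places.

From the data, Σh·h = 120, Σh·h^2 = 622, Σh^2·h^2 = 4116.
And Σh·P = -454, Σh^2·P = -2766.
So XᵀX·[p, q]ᵀ = XᵀP: [[120, 622]; [622, 4116]]·[p, q]ᵀ = [-454, -2766]ᵀ.
Δ = 120·4116 − 622² = 107036.
p = ((-454)·4116 − 622·(-2766))/107036 = -37053/26759; q = (120·(-2766) − 622·(-454))/107036 = -12383/26759.

p = -1.3847, q = -0.4628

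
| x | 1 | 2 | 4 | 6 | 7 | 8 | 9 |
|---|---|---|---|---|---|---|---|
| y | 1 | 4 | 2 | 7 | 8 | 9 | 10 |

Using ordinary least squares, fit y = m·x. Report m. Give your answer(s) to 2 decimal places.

m = 1.10

With design matrix M, MᵀM = [[251]] and Mᵀy = [277]ᵀ.
Hence m = 277 / 251 ≈ 1.10359.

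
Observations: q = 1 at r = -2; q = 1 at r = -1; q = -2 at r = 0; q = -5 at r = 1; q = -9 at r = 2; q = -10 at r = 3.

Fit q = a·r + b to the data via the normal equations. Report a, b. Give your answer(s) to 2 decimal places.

Setting ∂/∂a … = 0 gives: 19·a + 3·b = -56;  3·a + 6·b = -24.
(Σr·r = 19, Σr = 3, Σ1 = 6, Σr·q = -56, Σq = -24.)
Δ = 19·6 − 3² = 105.
a = ((-56)·6 − 3·(-24))/105 = -88/35; b = (19·(-24) − 3·(-56))/105 = -96/35.

a = -2.51, b = -2.74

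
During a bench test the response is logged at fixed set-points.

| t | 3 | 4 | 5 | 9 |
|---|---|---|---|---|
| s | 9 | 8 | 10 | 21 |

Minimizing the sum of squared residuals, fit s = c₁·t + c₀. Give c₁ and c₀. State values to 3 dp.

Entries of AᵀA: Σt·t = 131, Σt = 21, Σ1 = 4.
And Σt·s = 298, Σs = 48.
So AᵀA·[c₁, c₀]ᵀ = Aᵀs: [[131, 21]; [21, 4]]·[c₁, c₀]ᵀ = [298, 48]ᵀ.
Eliminating c₀: 4·(row 1) − 21·(row 2) gives 83·c₁ = 4·298 − 21·48 = 184, so c₁ = 184/83.
Then c₀ = (48 − 21·(184/83))/4 = 30/83.

c₁ = 2.217, c₀ = 0.361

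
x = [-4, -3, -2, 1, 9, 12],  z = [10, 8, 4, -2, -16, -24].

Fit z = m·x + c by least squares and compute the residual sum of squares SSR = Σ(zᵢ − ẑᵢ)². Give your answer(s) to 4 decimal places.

SSR = 5.6429

The normal system AᵀA·[m, c]ᵀ = Aᵀz is [[255, 13]; [13, 6]]·[m, c]ᵀ = [-506, -20]ᵀ.
Δ = 255·6 − 13² = 1361.
m = ((-506)·6 − 13·(-20))/1361 = -2776/1361; c = (255·(-20) − 13·(-506))/1361 = 1478/1361.
Residuals: 1028/1361, 1082/1361, -1586/1361, -1424/1361, 1730/1361, -830/1361; SSR = 7680/1361.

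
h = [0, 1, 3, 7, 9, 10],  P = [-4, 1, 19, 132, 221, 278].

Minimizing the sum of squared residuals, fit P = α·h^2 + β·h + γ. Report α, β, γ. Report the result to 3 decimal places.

α = 2.930, β = -1.346, γ = -2.643

Setting ∂/∂α … = 0 gives: 19044·α + 2100·β + 240·γ = 52341;  2100·α + 240·β + 30·γ = 5751;  240·α + 30·β + 6·γ = 647.
Solving the 3×3 system (Gaussian elimination) gives α = 1301/444, β = -4483/3330, γ = -880/333.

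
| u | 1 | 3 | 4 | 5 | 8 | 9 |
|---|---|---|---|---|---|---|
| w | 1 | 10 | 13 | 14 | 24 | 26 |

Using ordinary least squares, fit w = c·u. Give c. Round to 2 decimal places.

Sums needed: Σu·u = 196.
Moment sums: Σu·w = 579.
XᵀX·[c]ᵀ = Xᵀw becomes [[196]]·[c]ᵀ = [579]ᵀ.
c = 579/196 = 2.95408.

c = 2.95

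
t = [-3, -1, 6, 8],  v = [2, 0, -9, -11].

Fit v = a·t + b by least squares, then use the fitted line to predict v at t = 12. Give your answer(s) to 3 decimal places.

Setting ∂/∂a … = 0 gives: 110·a + 10·b = -148;  10·a + 4·b = -18.
(Σt·t = 110, Σt = 10, Σ1 = 4, Σt·v = -148, Σv = -18.)
det = 110·4 − 10² = 340.
a = ((-148)·4 − 10·(-18))/340 = -103/85; b = (110·(-18) − 10·(-148))/340 = -25/17.
At t = 12: v̂ = (-103/85)·(12) + (-25/17)·(1) = -1361/85.

v̂ = -16.012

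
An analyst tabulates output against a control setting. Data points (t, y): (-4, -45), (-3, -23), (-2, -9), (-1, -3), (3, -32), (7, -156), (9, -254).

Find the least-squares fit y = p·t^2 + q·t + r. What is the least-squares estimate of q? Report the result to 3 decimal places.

q = -1.238

Sums needed: Σt^2·t^2 = 9397, Σt^2·t = 999, Σt^2 = 169, Σt·t = 169, Σt = 9, Σ1 = 7.
For Xᵀy: Σt^2·y = -29472, Σt·y = -3204, Σy = -522.
So XᵀX·[p, q, r]ᵀ = Xᵀy: [[9397, 999, 169]; [999, 169, 9]; [169, 9, 7]]·[p, q, r]ᵀ = [-29472, -3204, -522]ᵀ.
Row-reducing yields p = -20747/6937, q = -163197/131803, r = -101968/131803.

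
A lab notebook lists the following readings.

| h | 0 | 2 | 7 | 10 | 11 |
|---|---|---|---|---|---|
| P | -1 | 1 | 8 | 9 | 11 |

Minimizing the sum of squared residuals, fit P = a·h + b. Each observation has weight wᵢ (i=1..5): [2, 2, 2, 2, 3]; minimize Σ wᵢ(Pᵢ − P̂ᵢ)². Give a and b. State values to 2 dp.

a = 1.08, b = -0.85

With design matrix M, MᵀWM = [[669, 71]; [71, 11]] and MᵀWP = [659, 67]ᵀ.
Δ = 669·11 − 71² = 2318.
a = (659·11 − 71·67)/2318 = 1246/1159; b = (669·67 − 71·659)/2318 = -983/1159.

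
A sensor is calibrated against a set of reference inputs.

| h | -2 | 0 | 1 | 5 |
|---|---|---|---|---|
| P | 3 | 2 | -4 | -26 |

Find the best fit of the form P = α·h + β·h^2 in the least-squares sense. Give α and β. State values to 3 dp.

α = -2.647, β = -0.513

Normal-equation sums: Σh·h = 30, Σh·h^2 = 118, Σh^2·h^2 = 642.
Right-hand side: Σh·P = -140, Σh^2·P = -642.
Normal equations: [[30, 118]; [118, 642]]·[α, β]ᵀ = [-140, -642]ᵀ.
Eliminating β: 642·(row 1) − 118·(row 2) gives 5336·α = 642·(-140) − 118·(-642) = -14124, so α = -3531/1334.
Then β = ((-642) − 118·(-3531/1334))/642 = -685/1334.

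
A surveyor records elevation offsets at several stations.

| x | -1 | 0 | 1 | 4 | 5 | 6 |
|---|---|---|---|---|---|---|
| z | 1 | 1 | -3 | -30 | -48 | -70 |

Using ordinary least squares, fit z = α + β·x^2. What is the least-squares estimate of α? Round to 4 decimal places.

Normal-equation sums: Σ1 = 6, Σx^2 = 79, Σx^2·x^2 = 2179.
Moment sums: Σz = -149, Σx^2·z = -4202.
Determinant 6·2179 − 79² = 6833.
α = ((-149)·2179 − 79·(-4202))/6833 = 7287/6833; β = (6·(-4202) − 79·(-149))/6833 = -13441/6833.

α = 1.0664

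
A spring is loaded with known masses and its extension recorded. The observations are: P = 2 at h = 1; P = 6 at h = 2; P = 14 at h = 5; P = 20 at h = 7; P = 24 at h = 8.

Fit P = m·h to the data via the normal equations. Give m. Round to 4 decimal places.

m = 2.9091

XᵀX·[m]ᵀ = XᵀP reads: 143·m = 416.
(Σh·h = 143, Σh·P = 416.)
m = 416/143 = 2.90909.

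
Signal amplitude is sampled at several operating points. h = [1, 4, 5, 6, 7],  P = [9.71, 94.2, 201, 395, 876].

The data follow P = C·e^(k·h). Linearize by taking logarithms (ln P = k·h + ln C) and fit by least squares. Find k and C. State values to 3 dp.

Linearized form: ln P = k·h + ln C. From the 5 transformed points,
Over the data: Σh = 23.0000, Σ(h)² = 127.0000, Σln P = 24.8761, Σh·ln P = 130.2722.
Normal system: [[127.0000, 23.0000]; [23.0000, 5]]·[k, ln C]ᵀ = [130.2722, 24.8761]ᵀ.
Slope k = (n·Σh·ln P − Σh·Σln P)/(n·Σ(h)² − (Σh)²) = (5·130.2722 − 23.0000·24.8761)/106.0000 = 0.74727; ln C = (Σln P − k·Σh)/n = 1.53781, so C = exp(1.53781) = 4.65437.

k = 0.747, C = 4.654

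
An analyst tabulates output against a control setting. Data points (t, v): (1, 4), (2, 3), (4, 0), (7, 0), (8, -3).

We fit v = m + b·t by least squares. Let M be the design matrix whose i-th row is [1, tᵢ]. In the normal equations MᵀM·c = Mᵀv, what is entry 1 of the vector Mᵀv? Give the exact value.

4

Entry 1 ↔ basis 1, so (Mᵀv)_{1} = Σᵢ vᵢ = (1)·(4) + (1)·(3) + (1)·(0) + (1)·(0) + (1)·(-3) = 4.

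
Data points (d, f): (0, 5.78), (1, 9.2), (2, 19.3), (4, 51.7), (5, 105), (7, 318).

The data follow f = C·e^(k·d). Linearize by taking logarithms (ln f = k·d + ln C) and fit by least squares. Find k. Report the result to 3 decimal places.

k = 0.577

Let Y = ln f. Fitting Y = k·d + ln C by least squares:
AᵀA = [[95.0000, 19.0000]; [19.0000, 6]], rhs = [87.5254, 21.2952]ᵀ  (here Σd = 19.0000, Σ(d)² = 95.0000, Σln f = 21.2952, Σd·ln f = 87.5254).
Slope k = (n·Σd·ln f − Σd·Σln f)/(n·Σ(d)² − (Σd)²) = (6·87.5254 − 19.0000·21.2952)/209.0000 = 0.57677; ln C = (Σln f − k·Σd)/n = 1.72277.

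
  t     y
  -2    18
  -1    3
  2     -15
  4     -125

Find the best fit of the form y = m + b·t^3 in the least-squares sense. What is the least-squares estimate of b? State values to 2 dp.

Normal-equation sums: Σ1 = 4, Σt^3 = 63, Σt^3·t^3 = 4225.
And Σy = -119, Σt^3·y = -8267.
Normal equations: [[4, 63]; [63, 4225]]·[m, b]ᵀ = [-119, -8267]ᵀ.
det = 4·4225 − 63² = 12931.
m = ((-119)·4225 − 63·(-8267))/12931 = 18046/12931; b = (4·(-8267) − 63·(-119))/12931 = -25571/12931.

b = -1.98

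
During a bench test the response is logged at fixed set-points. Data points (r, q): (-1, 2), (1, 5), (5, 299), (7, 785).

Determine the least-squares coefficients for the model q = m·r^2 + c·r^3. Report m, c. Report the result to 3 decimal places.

Forming MᵀM = [[3028, 19932]; [19932, 133276]] and Mᵀq = [45947, 306633]ᵀ gives MᵀM·[m, c]ᵀ = Mᵀq.
Δ = 3028·133276 − 19932² = 6275104.
m = (45947·133276 − 19932·306633)/6275104 = 134357/71308; c = (3028·306633 − 19932·45947)/6275104 = 395910/196097.

m = 1.884, c = 2.019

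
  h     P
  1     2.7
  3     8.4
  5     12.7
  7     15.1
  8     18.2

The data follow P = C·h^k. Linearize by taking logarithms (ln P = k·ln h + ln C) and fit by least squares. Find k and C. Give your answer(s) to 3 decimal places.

With ln Pᵢ as the transformed response and ln hᵢ as the regressor:
Σln h = 6.7334, Σ(ln h)² = 11.9079, Σln P = 11.2792, Σln h·ln P = 17.7445.
Normal system: [[11.9079, 6.7334]; [6.7334, 5]]·[k, ln C]ᵀ = [17.7445, 11.2792]ᵀ.
Δ = 11.9079·5 − (6.7334)² = 14.2007; k = (17.7445·5 − 6.7334·11.2792)/14.2007 = 0.89962, ln C = (11.9079·11.2792 − 6.7334·17.7445)/14.2007 = 1.04433, so C = exp(1.04433) = 2.84151.

k = 0.900, C = 2.842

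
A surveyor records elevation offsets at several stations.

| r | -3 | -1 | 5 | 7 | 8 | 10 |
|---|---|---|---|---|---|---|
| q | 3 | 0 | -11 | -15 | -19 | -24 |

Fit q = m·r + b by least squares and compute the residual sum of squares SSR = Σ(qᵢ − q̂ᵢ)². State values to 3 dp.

SSR = 7.195

AᵀA·[m, b]ᵀ = Aᵀq reads: 248·m + 26·b = -561;  26·m + 6·b = -66.
Eliminating b: 6·(row 1) − 26·(row 2) gives 812·m = 6·(-561) − 26·(-66) = -1650, so m = -825/406.
Then b = ((-66) − 26·(-825/406))/6 = -891/406.
Residuals: -183/203, 33/203, 275/203, 288/203, -223/406, -603/406; SSR = 2921/406.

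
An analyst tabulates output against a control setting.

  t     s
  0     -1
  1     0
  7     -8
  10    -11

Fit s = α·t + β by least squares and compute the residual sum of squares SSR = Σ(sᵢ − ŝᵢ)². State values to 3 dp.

SSR = 2.290

Forming MᵀM = [[150, 18]; [18, 4]] and Mᵀs = [-166, -20]ᵀ gives MᵀM·[α, β]ᵀ = Mᵀs.
Eliminating β: 4·(row 1) − 18·(row 2) gives 276·α = 4·(-166) − 18·(-20) = -304, so α = -76/69.
Then β = ((-20) − 18·(-76/69))/4 = -1/23.
Residuals: -22/23, 79/69, -17/69, 4/69; SSR = 158/69.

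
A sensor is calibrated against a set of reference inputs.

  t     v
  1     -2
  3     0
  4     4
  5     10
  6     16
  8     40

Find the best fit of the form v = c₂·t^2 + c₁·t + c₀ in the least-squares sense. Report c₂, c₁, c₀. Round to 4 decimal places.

c₂ = 1.0323, c₁ = -3.3920, c₀ = 0.6189

The normal system AᵀA·[c₂, c₁, c₀]ᵀ = Aᵀv is [[6355, 945, 151]; [945, 151, 27]; [151, 27, 6]]·[c₂, c₁, c₀]ᵀ = [3448, 480, 68]ᵀ.
Row-reducing yields c₂ = 32/31, c₁ = -6204/1829, c₀ = 1132/1829.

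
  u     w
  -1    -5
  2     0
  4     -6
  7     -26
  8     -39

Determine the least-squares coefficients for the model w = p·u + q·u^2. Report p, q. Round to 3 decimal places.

p = 2.244, q = -0.879

Entries of MᵀM: Σu·u = 134, Σu·u^2 = 926, Σu^2·u^2 = 6770.
And Σu·w = -513, Σu^2·w = -3871.
MᵀM·[p, q]ᵀ = Mᵀw becomes [[134, 926]; [926, 6770]]·[p, q]ᵀ = [-513, -3871]ᵀ.
Determinant 134·6770 − 926² = 49704.
p = ((-513)·6770 − 926·(-3871))/49704 = 13942/6213; q = (134·(-3871) − 926·(-513))/49704 = -10919/12426.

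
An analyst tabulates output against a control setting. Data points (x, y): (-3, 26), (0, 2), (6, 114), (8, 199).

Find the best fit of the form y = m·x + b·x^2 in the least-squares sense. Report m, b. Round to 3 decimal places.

Forming AᵀA = [[109, 701]; [701, 5473]] and Aᵀy = [2198, 17074]ᵀ gives AᵀA·[m, b]ᵀ = Aᵀy.
det = 109·5473 − 701² = 105156.
m = (2198·5473 − 701·17074)/105156 = 5065/8763; b = (109·17074 − 701·2198)/105156 = 26689/8763.

m = 0.578, b = 3.046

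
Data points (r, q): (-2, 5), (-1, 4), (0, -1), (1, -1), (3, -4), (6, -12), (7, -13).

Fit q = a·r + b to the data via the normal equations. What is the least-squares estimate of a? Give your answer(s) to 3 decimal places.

From the data, Σr·r = 100, Σr = 14, Σ1 = 7.
For Xᵀq: Σr·q = -190, Σq = -22.
So XᵀX·[a, b]ᵀ = Xᵀq: [[100, 14]; [14, 7]]·[a, b]ᵀ = [-190, -22]ᵀ.
det = 100·7 − 14² = 504.
a = ((-190)·7 − 14·(-22))/504 = -73/36; b = (100·(-22) − 14·(-190))/504 = 115/126.

a = -2.028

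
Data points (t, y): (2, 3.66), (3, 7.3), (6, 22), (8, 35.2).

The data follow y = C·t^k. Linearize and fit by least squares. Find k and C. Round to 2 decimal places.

Let Y = ln y. Fitting Y = k·ln t + ln C by least squares:
XᵀX = [[9.2219, 5.6630]; [5.6630, 4]], rhs = [16.0266, 9.9374]ᵀ  (here Σln t = 5.6630, Σ(ln t)² = 9.2219, Σln y = 9.9374, Σln t·ln y = 16.0266).
Solving (det = 4.8184): k = 1.62528, ln C = 0.18338, so C = exp(0.18338) = 1.20127.

k = 1.63, C = 1.20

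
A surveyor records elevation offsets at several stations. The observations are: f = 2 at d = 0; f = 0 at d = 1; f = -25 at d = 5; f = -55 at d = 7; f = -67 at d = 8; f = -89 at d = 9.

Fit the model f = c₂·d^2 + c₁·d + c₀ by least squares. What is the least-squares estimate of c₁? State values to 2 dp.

Normal-equation sums: Σd^2·d^2 = 13684, Σd^2·d = 1710, Σd^2 = 220, Σd·d = 220, Σd = 30, Σ1 = 6.
And Σd^2·f = -14817, Σd·f = -1847, Σf = -234.
AᵀA·[c₂, c₁, c₀]ᵀ = Aᵀf becomes [[13684, 1710, 220]; [1710, 220, 30]; [220, 30, 6]]·[c₂, c₁, c₀]ᵀ = [-14817, -1847, -234]ᵀ.
Inverting the 3×3 Gram matrix, [c₂, c₁, c₀]ᵀ = [-3543/3167, 2453/31670, 10341/6334]ᵀ.

c₁ = 0.08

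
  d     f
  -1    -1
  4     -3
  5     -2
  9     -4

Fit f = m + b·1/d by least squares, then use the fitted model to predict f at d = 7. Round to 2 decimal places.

f̂ = -2.90

With design matrix A, AᵀA = [[4, -79/180]; [-79/180, 36121/32400]] and Aᵀf = [-10, -107/180]ᵀ.
Eliminating b: (36121/32400)·(row 1) − (-79/180)·(row 2) gives (46081/10800)·m = (36121/32400)·(-10) − (-79/180)·(-107/180) = -123221/10800, so m = -607/227.
Then b = ((-107/180) − (-79/180)·(-607/227))/(36121/32400) = -360/227.
At d = 7: f̂ = (-607/227)·(1) + (-360/227)·(1/7) = -4609/1589.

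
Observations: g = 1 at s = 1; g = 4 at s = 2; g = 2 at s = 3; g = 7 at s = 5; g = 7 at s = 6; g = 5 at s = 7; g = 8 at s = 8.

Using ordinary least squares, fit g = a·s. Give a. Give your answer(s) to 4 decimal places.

a = 1.0160

Entries of MᵀM: Σs·s = 188.
For Mᵀg: Σs·g = 191.
Normal equations: [[188]]·[a]ᵀ = [191]ᵀ.
a = 191/188 = 1.01596.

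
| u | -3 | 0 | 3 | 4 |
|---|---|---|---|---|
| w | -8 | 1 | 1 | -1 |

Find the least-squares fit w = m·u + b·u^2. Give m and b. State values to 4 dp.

Normal-equation sums: Σu·u = 34, Σu·u^2 = 64, Σu^2·u^2 = 418.
And Σu·w = 23, Σu^2·w = -79.
AᵀA·[m, b]ᵀ = Aᵀw becomes [[34, 64]; [64, 418]]·[m, b]ᵀ = [23, -79]ᵀ.
det = 34·418 − 64² = 10116.
m = (23·418 − 64·(-79))/10116 = 815/562; b = (34·(-79) − 64·23)/10116 = -231/562.

m = 1.4502, b = -0.4110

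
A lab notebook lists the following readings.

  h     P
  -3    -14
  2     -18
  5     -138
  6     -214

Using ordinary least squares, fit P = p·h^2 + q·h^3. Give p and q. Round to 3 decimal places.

p = -3.074, q = -0.482

Sums needed: Σh^2·h^2 = 2018, Σh^2·h^3 = 10690, Σh^3·h^3 = 63074.
Right-hand side: Σh^2·P = -11352, Σh^3·P = -63240.
So AᵀA·[p, q]ᵀ = AᵀP: [[2018, 10690]; [10690, 63074]]·[p, q]ᵀ = [-11352, -63240]ᵀ.
Determinant 2018·63074 − 10690² = 13007232.
p = ((-11352)·63074 − 10690·(-63240))/13007232 = -138821/45164; q = (2018·(-63240) − 10690·(-11352))/13007232 = -21755/45164.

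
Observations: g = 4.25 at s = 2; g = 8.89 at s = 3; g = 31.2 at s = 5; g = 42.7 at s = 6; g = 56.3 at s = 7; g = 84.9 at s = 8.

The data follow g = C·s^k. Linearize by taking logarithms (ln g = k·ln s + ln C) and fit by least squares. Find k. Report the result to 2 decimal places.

k = 2.16

Taking logs, ln g = k·ln s + ln C, so regress ln g on ln s.
Sums: Σln s = 9.2183, Σ(ln s)² = 15.5987, Σln g = 19.2986, Σln s·ln g = 32.7462.
Normal system: [[15.5987, 9.2183]; [9.2183, 6]]·[k, ln C]ᵀ = [32.7462, 19.2986]ᵀ.
Slope k = (n·Σln s·ln g − Σln s·Σln g)/(n·Σ(ln s)² − (Σln s)²) = (6·32.7462 − 9.2183·19.2986)/8.6152 = 2.15626; ln C = (Σln g − k·Σln s)/n = -0.09641.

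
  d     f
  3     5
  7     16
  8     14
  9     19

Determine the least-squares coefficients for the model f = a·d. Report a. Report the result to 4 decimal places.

The normal equations are: 203·a = 410.
Hence a = 410 / 203 ≈ 2.0197.

a = 2.0197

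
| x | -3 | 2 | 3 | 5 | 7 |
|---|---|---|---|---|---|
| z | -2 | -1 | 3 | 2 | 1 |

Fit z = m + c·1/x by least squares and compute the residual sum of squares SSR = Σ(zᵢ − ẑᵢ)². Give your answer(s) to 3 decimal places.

Sums needed: Σ1 = 5, Σ1/x = 59/70, Σ1/x·1/x = 23489/44100.
And Σz = 3, Σ1/x·z = 359/210.
Determinant 5·(23489/44100) − (59/70)² = 21529/11025.
m = (3·(23489/44100) − (59/70)·(359/210))/(21529/11025) = 1731/21529; c = (5·(359/210) − (59/70)·3)/(21529/11025) = 66360/21529.
Residuals: -22669/21529, -56440/21529, 40736/21529, 28055/21529, 10318/21529; SSR = 290414/21529.

SSR = 13.489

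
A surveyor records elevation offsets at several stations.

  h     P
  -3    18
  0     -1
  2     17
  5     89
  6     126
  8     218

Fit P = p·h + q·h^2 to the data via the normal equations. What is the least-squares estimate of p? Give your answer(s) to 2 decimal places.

Sums needed: Σh·h = 138, Σh·h^2 = 834, Σh^2·h^2 = 6114.
Right-hand side: Σh·P = 2925, Σh^2·P = 20943.
MᵀM·[p, q]ᵀ = MᵀP becomes [[138, 834]; [834, 6114]]·[p, q]ᵀ = [2925, 20943]ᵀ.
Eliminating q: 6114·(row 1) − 834·(row 2) gives 148176·p = 6114·2925 − 834·20943 = 416988, so p = 3861/1372.
Then q = (20943 − 834·(3861/1372))/6114 = 4173/1372.

p = 2.81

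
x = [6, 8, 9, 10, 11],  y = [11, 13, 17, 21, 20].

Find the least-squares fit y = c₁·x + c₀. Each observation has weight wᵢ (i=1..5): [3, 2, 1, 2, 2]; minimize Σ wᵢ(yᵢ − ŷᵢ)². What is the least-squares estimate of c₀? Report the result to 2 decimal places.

Normal-equation sums: Σwᵢ·x·x = 759, Σwᵢ·x = 85, Σwᵢ·1 = 10.
And Σwᵢ·x·y = 1419, Σwᵢ·y = 158.
So MᵀWM·[c₁, c₀]ᵀ = MᵀWy: [[759, 85]; [85, 10]]·[c₁, c₀]ᵀ = [1419, 158]ᵀ.
det = 759·10 − 85² = 365.
c₁ = (1419·10 − 85·158)/365 = 152/73; c₀ = (759·158 − 85·1419)/365 = -693/365.

c₀ = -1.90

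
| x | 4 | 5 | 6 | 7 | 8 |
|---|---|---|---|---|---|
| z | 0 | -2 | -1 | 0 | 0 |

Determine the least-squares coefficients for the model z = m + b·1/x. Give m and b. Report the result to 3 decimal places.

Sums needed: Σ1 = 5, Σ1/x = 743/840, Σ1/x·1/x = 117349/705600.
And Σz = -3, Σ1/x·z = -17/30.
MᵀM·[m, b]ᵀ = Mᵀz becomes [[5, 743/840]; [743/840, 117349/705600]]·[m, b]ᵀ = [-3, -17/30]ᵀ.
Δ = 5·(117349/705600) − (743/840)² = 4337/88200.
m = ((-3)·(117349/705600) − (743/840)·(-17/30))/(4337/88200) = 1621/34696; b = (5·(-17/30) − (743/840)·(-3))/(4337/88200) = -15855/4337.

m = 0.047, b = -3.656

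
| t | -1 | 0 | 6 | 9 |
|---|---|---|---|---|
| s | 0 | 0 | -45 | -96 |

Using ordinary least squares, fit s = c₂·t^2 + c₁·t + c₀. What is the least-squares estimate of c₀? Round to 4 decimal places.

c₀ = -0.0471

Entries of XᵀX: Σt^2·t^2 = 7858, Σt^2·t = 944, Σt^2 = 118, Σt·t = 118, Σt = 14, Σ1 = 4.
For Xᵀs: Σt^2·s = -9396, Σt·s = -1134, Σs = -141.
XᵀX·[c₂, c₁, c₀]ᵀ = Xᵀs becomes [[7858, 944, 118]; [944, 118, 14]; [118, 14, 4]]·[c₂, c₁, c₀]ᵀ = [-9396, -1134, -141]ᵀ.
Solving the 3×3 system (Gaussian elimination) gives c₂ = -2357/2228, c₁ = -2543/2228, c₀ = -105/2228.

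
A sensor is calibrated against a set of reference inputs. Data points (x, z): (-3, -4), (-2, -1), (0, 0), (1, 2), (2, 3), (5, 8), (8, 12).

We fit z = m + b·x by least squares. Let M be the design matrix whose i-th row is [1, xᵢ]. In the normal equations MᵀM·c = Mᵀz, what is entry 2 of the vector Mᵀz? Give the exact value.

158

Entry 2 ↔ basis x, so (Mᵀz)_{2} = Σᵢ (x)·zᵢ = (-3)·(-4) + (-2)·(-1) + (0)·(0) + (1)·(2) + (2)·(3) + (5)·(8) + (8)·(12) = 158.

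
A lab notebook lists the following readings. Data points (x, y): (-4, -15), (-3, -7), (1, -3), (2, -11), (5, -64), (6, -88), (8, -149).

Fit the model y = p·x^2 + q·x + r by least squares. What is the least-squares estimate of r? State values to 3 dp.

Compute the Gram sums: Σx^2·x^2 = 6371, Σx^2·x = 771, Σx^2 = 155, Σx·x = 155, Σx = 15, Σ1 = 7.
Right-hand side: Σx^2·y = -14654, Σx·y = -1984, Σy = -337.
Normal equations: [[6371, 771, 155]; [771, 155, 15]; [155, 15, 7]]·[p, q, r]ᵀ = [-14654, -1984, -337]ᵀ.
Solving the 3×3 system (Gaussian elimination) gives p = -82449/42116, q = -138055/42116, r = 23476/10529.

r = 2.230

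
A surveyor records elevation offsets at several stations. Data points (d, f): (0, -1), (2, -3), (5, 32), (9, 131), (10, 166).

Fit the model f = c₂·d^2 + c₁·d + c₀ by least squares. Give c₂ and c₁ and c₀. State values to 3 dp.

Entries of AᵀA: Σd^2·d^2 = 17202, Σd^2·d = 1862, Σd^2 = 210, Σd·d = 210, Σd = 26, Σ1 = 5.
And Σd^2·f = 27999, Σd·f = 2993, Σf = 325.
AᵀA·[c₂, c₁, c₀]ᵀ = Aᵀf becomes [[17202, 1862, 210]; [1862, 210, 26]; [210, 26, 5]]·[c₂, c₁, c₀]ᵀ = [27999, 2993, 325]ᵀ.
Solving the 3×3 system (Gaussian elimination) gives c₂ = 3977/1936, c₁ = -7215/1936, c₀ = -919/484.

c₂ = 2.054, c₁ = -3.727, c₀ = -1.899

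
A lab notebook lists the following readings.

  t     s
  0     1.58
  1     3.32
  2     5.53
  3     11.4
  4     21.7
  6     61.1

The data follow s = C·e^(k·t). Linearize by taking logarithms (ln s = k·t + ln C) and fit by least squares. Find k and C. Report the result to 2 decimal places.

Linearized form: ln s = k·t + ln C. From the 6 transformed points,
Σt = 16.0000, Σ(t)² = 66.0000, Σln s = 12.9910, Σt·ln s = 48.9055.
Equations: 66.0000·k + 16.0000·ln C = 48.9055;  16.0000·k + 6·ln C = 12.9910.
Solving (det = 140.0000): k = 0.61126, ln C = 0.53514, so C = exp(0.53514) = 1.70768.

k = 0.61, C = 1.71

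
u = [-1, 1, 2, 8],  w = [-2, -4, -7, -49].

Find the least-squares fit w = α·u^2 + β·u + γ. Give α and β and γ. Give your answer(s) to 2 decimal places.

α = -0.60, β = -1.06, γ = -2.44

From the data, Σu^2·u^2 = 4114, Σu^2·u = 520, Σu^2 = 70, Σu·u = 70, Σu = 10, Σ1 = 4.
And Σu^2·w = -3170, Σu·w = -408, Σw = -62.
Row-reducing yields α = -109/183, β = -322/305, γ = -446/183.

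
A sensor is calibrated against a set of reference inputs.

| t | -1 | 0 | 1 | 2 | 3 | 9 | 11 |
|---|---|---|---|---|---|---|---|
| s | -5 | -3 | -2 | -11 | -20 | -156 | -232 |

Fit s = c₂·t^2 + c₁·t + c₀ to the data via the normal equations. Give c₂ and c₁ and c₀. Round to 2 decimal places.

c₂ = -1.90, c₁ = 0.07, c₀ = -2.55

Compute the Gram sums: Σt^2·t^2 = 21301, Σt^2·t = 2095, Σt^2 = 217, Σt·t = 217, Σt = 25, Σ1 = 7.
Moment sums: Σt^2·s = -40939, Σt·s = -4035, Σs = -429.
AᵀA·[c₂, c₁, c₀]ᵀ = Aᵀs becomes [[21301, 2095, 217]; [2095, 217, 25]; [217, 25, 7]]·[c₂, c₁, c₀]ᵀ = [-40939, -4035, -429]ᵀ.
Row-reducing yields c₂ = -131980/69363, c₁ = 680/9909, c₀ = -176581/69363.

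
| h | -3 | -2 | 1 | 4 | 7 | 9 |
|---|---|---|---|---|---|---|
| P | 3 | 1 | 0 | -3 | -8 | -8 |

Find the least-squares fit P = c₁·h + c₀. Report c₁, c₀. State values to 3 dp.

Entries of AᵀA: Σh·h = 160, Σh = 16, Σ1 = 6.
For AᵀP: Σh·P = -151, ΣP = -15.
Determinant 160·6 − 16² = 704.
c₁ = ((-151)·6 − 16·(-15))/704 = -333/352; c₀ = (160·(-15) − 16·(-151))/704 = 1/44.

c₁ = -0.946, c₀ = 0.023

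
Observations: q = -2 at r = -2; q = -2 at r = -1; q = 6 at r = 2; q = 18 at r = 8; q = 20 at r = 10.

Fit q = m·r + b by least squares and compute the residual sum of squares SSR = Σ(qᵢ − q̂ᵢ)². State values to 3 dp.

SSR = 4.632

The normal system XᵀX·[m, b]ᵀ = Xᵀq is [[173, 17]; [17, 5]]·[m, b]ᵀ = [362, 40]ᵀ.
Δ = 173·5 − 17² = 576.
m = (362·5 − 17·40)/576 = 565/288; b = (173·40 − 17·362)/576 = 383/288.
Residuals: 19/32, -197/144, 215/288, 281/288, -91/96; SSR = 667/144.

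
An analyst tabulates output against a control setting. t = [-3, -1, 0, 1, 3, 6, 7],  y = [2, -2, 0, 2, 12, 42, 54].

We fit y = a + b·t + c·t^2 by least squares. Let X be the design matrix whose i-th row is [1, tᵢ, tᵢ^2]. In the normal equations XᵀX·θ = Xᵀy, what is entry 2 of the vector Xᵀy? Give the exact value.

Entry 2 ↔ basis t, so (Xᵀy)_{2} = Σᵢ (t)·yᵢ = (-3)·(2) + (-1)·(-2) + (0)·(0) + (1)·(2) + (3)·(12) + (6)·(42) + (7)·(54) = 664.

664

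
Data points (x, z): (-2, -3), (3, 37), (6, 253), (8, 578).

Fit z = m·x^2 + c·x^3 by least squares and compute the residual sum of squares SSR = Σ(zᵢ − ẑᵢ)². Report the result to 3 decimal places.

SSR = 0.857

Entries of MᵀM: Σx^2·x^2 = 5489, Σx^2·x^3 = 40755, Σx^3·x^3 = 309593.
Moment sums: Σx^2·z = 46421, Σx^3·z = 351607.
MᵀM·[m, c]ᵀ = Mᵀz becomes [[5489, 40755]; [40755, 309593]]·[m, c]ᵀ = [46421, 351607]ᵀ.
det = 5489·309593 − 40755² = 38385952.
m = (46421·309593 − 40755·351607)/38385952 = 5234171/4798244; c = (5489·351607 − 40755·46421)/38385952 = 432761/436204.
Residuals: 687888/1199561, 474368/1199561, -678640/1199561, 272034/1199561; SSR = 1027684/1199561.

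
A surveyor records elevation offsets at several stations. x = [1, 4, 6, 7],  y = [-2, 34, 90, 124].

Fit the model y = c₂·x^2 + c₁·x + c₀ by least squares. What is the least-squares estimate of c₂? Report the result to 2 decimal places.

c₂ = 2.95

Setting ∂/∂c₂ … = 0 gives: 3954·c₂ + 624·c₁ + 102·c₀ = 9858;  624·c₂ + 102·c₁ + 18·c₀ = 1542;  102·c₂ + 18·c₁ + 4·c₀ = 246.
(Σx^2·x^2 = 3954, Σx^2·x = 624, Σx^2 = 102, Σx·x = 102, Σx = 18, Σ1 = 4, Σx^2·y = 9858, Σx·y = 1542, Σy = 246.)
Solving the 3×3 system (Gaussian elimination) gives c₂ = 65/22, c₁ = -5/2, c₀ = -57/22.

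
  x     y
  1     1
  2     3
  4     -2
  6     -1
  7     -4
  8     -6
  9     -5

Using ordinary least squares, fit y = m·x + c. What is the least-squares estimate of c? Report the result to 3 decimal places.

c = 3.149

From the data, Σx·x = 251, Σx = 37, Σ1 = 7.
Moment sums: Σx·y = -128, Σy = -14.
Eliminating c: 7·(row 1) − 37·(row 2) gives 388·m = 7·(-128) − 37·(-14) = -378, so m = -189/194.
Then c = ((-14) − 37·(-189/194))/7 = 611/194.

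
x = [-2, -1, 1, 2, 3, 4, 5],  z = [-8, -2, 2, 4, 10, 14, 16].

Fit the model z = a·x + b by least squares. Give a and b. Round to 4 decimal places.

a = 3.3551, b = -0.6087

Forming MᵀM = [[60, 12]; [12, 7]] and Mᵀz = [194, 36]ᵀ gives MᵀM·[a, b]ᵀ = Mᵀz.
Eliminating b: 7·(row 1) − 12·(row 2) gives 276·a = 7·194 − 12·36 = 926, so a = 463/138.
Then b = (36 − 12·(463/138))/7 = -14/23.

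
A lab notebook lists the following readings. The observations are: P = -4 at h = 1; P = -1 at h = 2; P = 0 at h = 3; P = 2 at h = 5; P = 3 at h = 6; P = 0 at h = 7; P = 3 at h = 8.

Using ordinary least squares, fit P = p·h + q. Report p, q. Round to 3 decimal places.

p = 0.774, q = -3.110

With design matrix X, XᵀX = [[188, 32]; [32, 7]] and XᵀP = [46, 3]ᵀ.
Determinant 188·7 − 32² = 292.
p = (46·7 − 32·3)/292 = 113/146; q = (188·3 − 32·46)/292 = -227/73.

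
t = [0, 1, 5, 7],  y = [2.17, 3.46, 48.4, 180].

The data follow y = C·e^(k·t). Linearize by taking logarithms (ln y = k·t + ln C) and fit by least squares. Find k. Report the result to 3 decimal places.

k = 0.640

Taking logs, ln y = k·t + ln C, so regress ln y on t.
Σt = 13.0000, Σ(t)² = 75.0000, Σln y = 11.0885, Σt·ln y = 56.9895.
Equations: 75.0000·k + 13.0000·ln C = 56.9895;  13.0000·k + 4·ln C = 11.0885.
Slope k = (n·Σt·ln y − Σt·Σln y)/(n·Σ(t)² − (Σt)²) = (4·56.9895 − 13.0000·11.0885)/131.0000 = 0.63976; ln C = (Σln y − k·Σt)/n = 0.69291.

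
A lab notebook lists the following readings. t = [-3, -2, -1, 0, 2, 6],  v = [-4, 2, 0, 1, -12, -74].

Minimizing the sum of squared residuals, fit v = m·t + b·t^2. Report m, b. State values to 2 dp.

m = -3.27, b = -1.51

XᵀX·[m, b]ᵀ = Xᵀv reads: 54·m + 188·b = -460;  188·m + 1410·b = -2740.
(Σt·t = 54, Σt·t^2 = 188, Σt^2·t^2 = 1410, Σt·v = -460, Σt^2·v = -2740.)
Determinant 54·1410 − 188² = 40796.
m = ((-460)·1410 − 188·(-2740))/40796 = -710/217; b = (54·(-2740) − 188·(-460))/40796 = -15370/10199.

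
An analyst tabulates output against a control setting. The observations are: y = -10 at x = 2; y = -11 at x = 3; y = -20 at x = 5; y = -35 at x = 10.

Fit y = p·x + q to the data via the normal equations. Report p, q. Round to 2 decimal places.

Setting ∂/∂p … = 0 gives: 138·p + 20·q = -503;  20·p + 4·q = -76.
(Σx·x = 138, Σx = 20, Σ1 = 4, Σx·y = -503, Σy = -76.)
Determinant 138·4 − 20² = 152.
p = ((-503)·4 − 20·(-76))/152 = -123/38; q = (138·(-76) − 20·(-503))/152 = -107/38.

p = -3.24, q = -2.82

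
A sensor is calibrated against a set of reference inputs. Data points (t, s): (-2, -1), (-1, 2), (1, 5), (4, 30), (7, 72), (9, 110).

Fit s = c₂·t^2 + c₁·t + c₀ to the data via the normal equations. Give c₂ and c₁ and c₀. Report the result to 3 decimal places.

c₂ = 1.005, c₁ = 2.956, c₀ = 2.007

Sums needed: Σt^2·t^2 = 9236, Σt^2·t = 1128, Σt^2 = 152, Σt·t = 152, Σt = 18, Σ1 = 6.
Right-hand side: Σt^2·s = 12921, Σt·s = 1619, Σs = 218.
So AᵀA·[c₂, c₁, c₀]ᵀ = Aᵀs: [[9236, 1128, 152]; [1128, 152, 18]; [152, 18, 6]]·[c₂, c₁, c₀]ᵀ = [12921, 1619, 218]ᵀ.
Solving the 3×3 system (Gaussian elimination) gives c₂ = 16405/16324, c₁ = 24125/8162, c₀ = 16381/8162.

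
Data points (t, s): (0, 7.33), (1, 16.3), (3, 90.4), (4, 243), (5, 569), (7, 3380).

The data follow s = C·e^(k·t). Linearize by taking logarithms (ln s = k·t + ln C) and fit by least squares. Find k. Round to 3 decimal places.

Linearized form: ln s = k·t + ln C. From the 6 transformed points,
Σt = 20.0000, Σ(t)² = 100.0000, Σln s = 29.2500, Σt·ln s = 126.8750.
Equations: 100.0000·k + 20.0000·ln C = 126.8750;  20.0000·k + 6·ln C = 29.2500.
Solving (det = 200.0000): k = 0.88125, ln C = 1.93748.

k = 0.881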